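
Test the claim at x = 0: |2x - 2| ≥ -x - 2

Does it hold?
x = 0: LHS = |2·0 - 2| = |-2| = 2, RHS = -0 - 2 = -2; 2 ≥ -2 — holds

The relation is satisfied at x = 0.

Answer: Yes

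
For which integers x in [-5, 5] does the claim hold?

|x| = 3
Holds for: {-3, 3}
Fails for: {-5, -4, -2, -1, 0, 1, 2, 4, 5}

Answer: {-3, 3}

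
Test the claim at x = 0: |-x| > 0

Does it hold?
x = 0: LHS = |-0| = |0| = 0; 0 > 0 — FAILS

The relation fails at x = 0, so x = 0 is a counterexample.

Answer: No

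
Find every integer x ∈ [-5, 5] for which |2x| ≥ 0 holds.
An absolute value is never negative, so the left side is ≥ 0 for every x, while the right side is 0. Tightest case in [-5, 5] is x = 0:
x = 0: LHS = |2·0| = |0| = 0; 0 ≥ 0 — holds
Hence LHS − RHS is never negative, i.e. LHS ≥ RHS throughout, so the relation holds for every integer in [-5, 5].

Answer: All integers in [-5, 5]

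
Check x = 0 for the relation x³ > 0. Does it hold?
x = 0: LHS = 0³ = 0; 0 > 0 — FAILS

The relation fails at x = 0, so x = 0 is a counterexample.

Answer: No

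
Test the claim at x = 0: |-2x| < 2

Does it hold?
x = 0: LHS = |-2·0| = |0| = 0; 0 < 2 — holds

The relation is satisfied at x = 0.

Answer: Yes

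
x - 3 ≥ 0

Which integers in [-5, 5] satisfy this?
Holds for: {3, 4, 5}
Fails for: {-5, -4, -3, -2, -1, 0, 1, 2}

Answer: {3, 4, 5}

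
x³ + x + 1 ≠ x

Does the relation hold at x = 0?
x = 0: LHS = 0³ + 0 + 1 = 1; 1 ≠ 0 — holds

The relation is satisfied at x = 0.

Answer: Yes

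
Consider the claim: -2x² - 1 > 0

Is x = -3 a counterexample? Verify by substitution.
Substitute x = -3 into the relation:
x = -3: LHS = -2·(-3)² - 1 = -19; -19 > 0 — FAILS

Since the claim fails at x = -3, this value is a counterexample.

Answer: Yes, x = -3 is a counterexample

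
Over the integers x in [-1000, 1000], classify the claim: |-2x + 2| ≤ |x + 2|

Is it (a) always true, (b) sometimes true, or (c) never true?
Holds at x = 0: LHS = |-2·0 + 2| = |2| = 2, RHS = |0 + 2| = |2| = 2; 2 ≤ 2 — holds
Fails at x = -1: LHS = |-2·(-1) + 2| = |4| = 4, RHS = |(-1) + 2| = |1| = 1; 4 ≤ 1 — FAILS
It is satisfied by some integers in the range but not all.

Answer: Sometimes true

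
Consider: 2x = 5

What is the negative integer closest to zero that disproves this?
Testing negative integers from -1 downward:
x = -1: LHS = 2·(-1) = -2; -2 = 5 — FAILS  ← closest negative counterexample to 0

Answer: x = -1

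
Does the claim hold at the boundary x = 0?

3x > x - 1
x = 0: LHS = 3·0 = 0, RHS = 0 - 1 = -1; 0 > -1 — holds

The relation is satisfied at x = 0.

Answer: Yes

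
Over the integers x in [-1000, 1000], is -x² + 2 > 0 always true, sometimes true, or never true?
Holds at x = 0: LHS = -0² + 2 = 2; 2 > 0 — holds
Fails at x = 2: LHS = -2² + 2 = -2; -2 > 0 — FAILS
It is satisfied by some integers in the range but not all.

Answer: Sometimes true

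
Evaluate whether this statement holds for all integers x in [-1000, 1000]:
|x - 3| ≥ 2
The claim fails at x = 2:
x = 2: LHS = |2 - 3| = |-1| = 1; 1 ≥ 2 — FAILS

Because a single integer refutes it, the statement is false.

Answer: False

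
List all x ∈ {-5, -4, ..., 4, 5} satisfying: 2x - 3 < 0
Holds for: {-5, -4, -3, -2, -1, 0, 1}
Fails for: {2, 3, 4, 5}

Answer: {-5, -4, -3, -2, -1, 0, 1}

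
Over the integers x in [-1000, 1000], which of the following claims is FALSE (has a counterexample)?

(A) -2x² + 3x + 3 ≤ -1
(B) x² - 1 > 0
(A) x = 0: LHS = -2·0² + 3·0 + 3 = 3; 3 ≤ -1 — FAILS
(B) x = 0: LHS = 0² - 1 = -1; -1 > 0 — FAILS

Answer: Both A and B are false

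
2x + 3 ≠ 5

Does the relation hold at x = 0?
x = 0: LHS = 2·0 + 3 = 3; 3 ≠ 5 — holds

The relation is satisfied at x = 0.

Answer: Yes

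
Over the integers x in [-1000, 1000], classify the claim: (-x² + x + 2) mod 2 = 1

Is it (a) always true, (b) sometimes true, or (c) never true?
For a polynomial with integer coefficients, its value mod 2 depends only on x mod 2, so it suffices to check one representative of each residue class, x = 0, 1:
x = 0: LHS = (-0² + 0 + 2) mod 2 = 2 mod 2 = 0; 0 = 1 — FAILS
x = 1: LHS = (-1² + 1 + 2) mod 2 = 2 mod 2 = 0; 0 = 1 — FAILS
The relation fails in every residue class, so the claimed relation (=) fails for every integer in [-1000, 1000].

No integer in the range satisfies it.

Answer: Never true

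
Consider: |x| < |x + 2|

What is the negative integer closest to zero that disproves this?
Testing negative integers from -1 downward:
x = -1: LHS = |-1| = 1, RHS = |(-1) + 2| = |1| = 1; 1 < 1 — FAILS  ← closest negative counterexample to 0

Answer: x = -1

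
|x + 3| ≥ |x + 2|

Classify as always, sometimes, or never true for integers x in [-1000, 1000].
Holds at x = 0: LHS = |0 + 3| = |3| = 3, RHS = |0 + 2| = |2| = 2; 3 ≥ 2 — holds
Fails at x = -3: LHS = |(-3) + 3| = |0| = 0, RHS = |(-3) + 2| = |-1| = 1; 0 ≥ 1 — FAILS
It is satisfied by some integers in the range but not all.

Answer: Sometimes true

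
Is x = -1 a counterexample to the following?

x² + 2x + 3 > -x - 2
Substitute x = -1 into the relation:
x = -1: LHS = (-1)² + 2·(-1) + 3 = 2, RHS = -(-1) - 2 = -1; 2 > -1 — holds

The relation holds at x = -1, so it is not a counterexample.

Answer: No, x = -1 is not a counterexample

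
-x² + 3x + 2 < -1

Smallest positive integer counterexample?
Testing positive integers:
x = 1: LHS = -1² + 3·1 + 2 = 4; 4 < -1 — FAILS  ← smallest positive counterexample

Answer: x = 1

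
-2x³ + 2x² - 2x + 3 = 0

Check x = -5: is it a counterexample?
Substitute x = -5 into the relation:
x = -5: LHS = -2·(-5)³ + 2·(-5)² - 2·(-5) + 3 = 313; 313 = 0 — FAILS

Since the claim fails at x = -5, this value is a counterexample.

Answer: Yes, x = -5 is a counterexample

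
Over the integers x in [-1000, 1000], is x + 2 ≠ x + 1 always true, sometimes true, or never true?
Over all integers in [-1000, 1000], LHS − RHS is always positive; it is smallest at x = 0, where it equals 1:
x = 0: LHS = 0 + 2 = 2, RHS = 0 + 1 = 1; 2 ≠ 1 — holds
At the ends of the range:
x = -1000: LHS = (-1000) + 2 = -998, RHS = (-1000) + 1 = -999; -998 ≠ -999 — holds
x = 1000: LHS = 1000 + 2 = 1002, RHS = 1000 + 1 = 1001; 1002 ≠ 1001 — holds
Hence LHS − RHS is never 0, i.e. the two sides are never equal, so the relation holds for every integer in [-1000, 1000].

No counterexample exists.

Answer: Always true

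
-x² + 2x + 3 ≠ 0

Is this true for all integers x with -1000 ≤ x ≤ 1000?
The claim fails at x = -1:
x = -1: LHS = -(-1)² + 2·(-1) + 3 = 0; 0 ≠ 0 — FAILS

Because a single integer refutes it, the statement is false.

Answer: False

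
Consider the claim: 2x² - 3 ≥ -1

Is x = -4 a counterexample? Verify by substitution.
Substitute x = -4 into the relation:
x = -4: LHS = 2·(-4)² - 3 = 29; 29 ≥ -1 — holds

The claim holds here, so x = -4 is not a counterexample. (A counterexample exists elsewhere, e.g. x = 0.)

Answer: No, x = -4 is not a counterexample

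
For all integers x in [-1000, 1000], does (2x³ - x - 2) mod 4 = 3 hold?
The claim fails at x = 0:
x = 0: LHS = (2·0³ - 0 - 2) mod 4 = (-2) mod 4 = 2; 2 = 3 — FAILS

Because a single integer refutes it, the statement is false.

Answer: False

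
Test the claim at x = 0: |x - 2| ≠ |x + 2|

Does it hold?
x = 0: LHS = |0 - 2| = |-2| = 2, RHS = |0 + 2| = |2| = 2; 2 ≠ 2 — FAILS

The relation fails at x = 0, so x = 0 is a counterexample.

Answer: No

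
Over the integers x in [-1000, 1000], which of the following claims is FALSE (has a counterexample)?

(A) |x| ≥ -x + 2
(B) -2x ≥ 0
(A) x = 0: LHS = |0| = 0, RHS = -0 + 2 = 2; 0 ≥ 2 — FAILS
(B) x = 1: LHS = -2·1 = -2; -2 ≥ 0 — FAILS

Answer: Both A and B are false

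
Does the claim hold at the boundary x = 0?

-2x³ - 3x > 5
x = 0: LHS = -2·0³ - 3·0 = 0; 0 > 5 — FAILS

The relation fails at x = 0, so x = 0 is a counterexample.

Answer: No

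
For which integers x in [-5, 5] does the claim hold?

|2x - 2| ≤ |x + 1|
Holds for: {1, 2, 3}
Fails for: {-5, -4, -3, -2, -1, 0, 4, 5}

Answer: {1, 2, 3}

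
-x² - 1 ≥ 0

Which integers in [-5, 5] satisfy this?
Over all integers in [-5, 5], LHS − RHS is largest at x = 0, where it equals -1:
x = 0: LHS = -0² - 1 = -1; -1 ≥ 0 — FAILS
At the ends of the range:
x = -5: LHS = -(-5)² - 1 = -26; -26 ≥ 0 — FAILS
x = 5: LHS = -5² - 1 = -26; -26 ≥ 0 — FAILS
Hence LHS − RHS is never zero or positive, i.e. LHS < RHS throughout, so the claimed relation (≥) fails for every integer in [-5, 5].

Answer: None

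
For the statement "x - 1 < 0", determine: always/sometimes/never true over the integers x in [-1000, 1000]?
Holds at x = 0: LHS = 0 - 1 = -1; -1 < 0 — holds
Fails at x = 1: LHS = 1 - 1 = 0; 0 < 0 — FAILS
It is satisfied by some integers in the range but not all.

Answer: Sometimes true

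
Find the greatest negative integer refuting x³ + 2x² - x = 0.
Testing negative integers from -1 downward:
x = -1: LHS = (-1)³ + 2·(-1)² - (-1) = 2; 2 = 0 — FAILS  ← closest negative counterexample to 0

Answer: x = -1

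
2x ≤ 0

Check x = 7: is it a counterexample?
Substitute x = 7 into the relation:
x = 7: LHS = 2·7 = 14; 14 ≤ 0 — FAILS

Since the claim fails at x = 7, this value is a counterexample.

Answer: Yes, x = 7 is a counterexample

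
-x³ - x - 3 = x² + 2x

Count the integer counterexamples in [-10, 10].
Counterexamples in [-10, 10]: {-10, -9, -8, -7, -6, -5, -4, -3, -2, 0, 1, 2, 3, 4, 5, 6, 7, 8, 9, 10}.

Counting them gives 20 values.

Answer: 20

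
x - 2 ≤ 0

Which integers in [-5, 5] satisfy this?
Holds for: {-5, -4, -3, -2, -1, 0, 1, 2}
Fails for: {3, 4, 5}

Answer: {-5, -4, -3, -2, -1, 0, 1, 2}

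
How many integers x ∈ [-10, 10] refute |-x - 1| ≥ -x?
Counterexamples in [-10, 10]: {-10, -9, -8, -7, -6, -5, -4, -3, -2, -1}.

Counting them gives 10 values.

Answer: 10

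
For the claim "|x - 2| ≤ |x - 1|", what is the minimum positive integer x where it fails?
Testing positive integers:
x = 1: LHS = |1 - 2| = |-1| = 1, RHS = |1 - 1| = |0| = 0; 1 ≤ 0 — FAILS  ← smallest positive counterexample

Answer: x = 1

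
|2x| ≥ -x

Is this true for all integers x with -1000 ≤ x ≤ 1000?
Over all integers in [-1000, 1000], LHS − RHS is smallest at x = 0, where it equals 0:
x = 0: LHS = |2·0| = |0| = 0, RHS = -0 = 0; 0 ≥ 0 — holds
At the ends of the range:
x = -1000: LHS = |2·(-1000)| = |-2000| = 2000, RHS = -(-1000) = 1000; 2000 ≥ 1000 — holds
x = 1000: LHS = |2·1000| = |2000| = 2000; 2000 ≥ -1000 — holds
Hence LHS − RHS is never negative, i.e. LHS ≥ RHS throughout, so the relation holds for every integer in [-1000, 1000].

No counterexample exists.

Answer: True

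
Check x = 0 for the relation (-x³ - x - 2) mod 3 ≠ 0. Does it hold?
x = 0: LHS = (-0³ - 0 - 2) mod 3 = (-2) mod 3 = 1; 1 ≠ 0 — holds

The relation is satisfied at x = 0.

Answer: Yes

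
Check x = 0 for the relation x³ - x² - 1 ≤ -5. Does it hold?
x = 0: LHS = 0³ - 0² - 1 = -1; -1 ≤ -5 — FAILS

The relation fails at x = 0, so x = 0 is a counterexample.

Answer: No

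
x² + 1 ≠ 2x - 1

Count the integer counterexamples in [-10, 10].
Over all integers in [-10, 10], LHS − RHS is always positive; it is smallest at x = 1, where it equals 1:
x = 1: LHS = 1² + 1 = 2, RHS = 2·1 - 1 = 1; 2 ≠ 1 — holds
At the ends of the range:
x = -10: LHS = (-10)² + 1 = 101, RHS = 2·(-10) - 1 = -21; 101 ≠ -21 — holds
x = 10: LHS = 10² + 1 = 101, RHS = 2·10 - 1 = 19; 101 ≠ 19 — holds
Hence LHS − RHS is never 0, i.e. the two sides are never equal, so the relation holds for every integer in [-10, 10].

No counterexample appears in that range.

Answer: 0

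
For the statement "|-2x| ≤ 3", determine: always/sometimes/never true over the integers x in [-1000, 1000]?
Holds at x = 0: LHS = |-2·0| = |0| = 0; 0 ≤ 3 — holds
Fails at x = 2: LHS = |-2·2| = |-4| = 4; 4 ≤ 3 — FAILS
It is satisfied by some integers in the range but not all.

Answer: Sometimes true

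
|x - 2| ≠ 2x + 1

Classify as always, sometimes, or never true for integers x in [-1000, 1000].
Track d = LHS − RHS over the integers in [-1000, 1000]. Equality would need d = 0, but d changes sign only between consecutive integers, jumping over 0:
x = 0: LHS = |0 - 2| = |-2| = 2, RHS = 2·0 + 1 = 1; 2 ≠ 1 — holds  (d = 1)
x = 1: LHS = |1 - 2| = |-1| = 1, RHS = 2·1 + 1 = 3; 1 ≠ 3 — holds  (d = -2)
Away from these crossings d keeps a constant sign, and checking every integer in [-1000, 1000] confirms d ≠ 0 throughout. Hence the two sides are never equal, so the relation holds for every integer in [-1000, 1000].

No counterexample exists.

Answer: Always true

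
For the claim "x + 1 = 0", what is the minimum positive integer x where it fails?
Testing positive integers:
x = 1: LHS = 1 + 1 = 2; 2 = 0 — FAILS  ← smallest positive counterexample

Answer: x = 1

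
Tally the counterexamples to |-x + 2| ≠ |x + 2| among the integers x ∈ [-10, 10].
Counterexamples in [-10, 10]: {0}.

Counting them gives 1 values.

Answer: 1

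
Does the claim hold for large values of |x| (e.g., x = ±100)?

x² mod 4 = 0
x = 100: LHS = (100²) mod 4 = 10000 mod 4 = 0; 0 = 0 — holds
x = -100: LHS = ((-100)²) mod 4 = 10000 mod 4 = 0; 0 = 0 — holds

Answer: Yes, holds for both x = 100 and x = -100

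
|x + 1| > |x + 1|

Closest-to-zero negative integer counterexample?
Testing negative integers from -1 downward:
x = -1: LHS = |(-1) + 1| = |0| = 0, RHS = |(-1) + 1| = |0| = 0; 0 > 0 — FAILS  ← closest negative counterexample to 0

Answer: x = -1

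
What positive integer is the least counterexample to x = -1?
Testing positive integers:
x = 1: 1 = -1 — FAILS  ← smallest positive counterexample

Answer: x = 1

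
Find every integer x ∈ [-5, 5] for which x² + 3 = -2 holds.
Over all integers in [-5, 5], LHS − RHS is always positive; it is smallest at x = 0, where it equals 5:
x = 0: LHS = 0² + 3 = 3; 3 = -2 — FAILS
At the ends of the range:
x = -5: LHS = (-5)² + 3 = 28; 28 = -2 — FAILS
x = 5: LHS = 5² + 3 = 28; 28 = -2 — FAILS
Hence LHS − RHS is never 0, i.e. the two sides are never equal, so the claimed relation (=) fails for every integer in [-5, 5].

Answer: None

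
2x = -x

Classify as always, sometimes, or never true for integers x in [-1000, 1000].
Holds at x = 0: LHS = 2·0 = 0, RHS = -0 = 0; 0 = 0 — holds
Fails at x = 1: LHS = 2·1 = 2; 2 = -1 — FAILS
It is satisfied by some integers in the range but not all.

Answer: Sometimes true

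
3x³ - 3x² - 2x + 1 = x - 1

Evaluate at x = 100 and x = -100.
x = 100: LHS = 3·100³ - 3·100² - 2·100 + 1 = 2969801, RHS = 100 - 1 = 99; 2969801 = 99 — FAILS
x = -100: LHS = 3·(-100)³ - 3·(-100)² - 2·(-100) + 1 = -3029799, RHS = (-100) - 1 = -101; -3029799 = -101 — FAILS

Answer: No, fails for both x = 100 and x = -100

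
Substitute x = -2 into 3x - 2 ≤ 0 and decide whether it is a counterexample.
Substitute x = -2 into the relation:
x = -2: LHS = 3·(-2) - 2 = -8; -8 ≤ 0 — holds

The claim holds here, so x = -2 is not a counterexample. (A counterexample exists elsewhere, e.g. x = 1.)

Answer: No, x = -2 is not a counterexample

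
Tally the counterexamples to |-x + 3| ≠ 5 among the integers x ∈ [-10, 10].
Counterexamples in [-10, 10]: {-2, 8}.

Counting them gives 2 values.

Answer: 2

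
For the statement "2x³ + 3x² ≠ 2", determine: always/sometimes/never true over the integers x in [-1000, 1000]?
Track d = LHS − RHS over the integers in [-1000, 1000]. Equality would need d = 0, but d changes sign only between consecutive integers, jumping over 0:
x = 0: LHS = 2·0³ + 3·0² = 0; 0 ≠ 2 — holds  (d = -2)
x = 1: LHS = 2·1³ + 3·1² = 5; 5 ≠ 2 — holds  (d = 3)
Away from these crossings d keeps a constant sign, and checking every integer in [-1000, 1000] confirms d ≠ 0 throughout. Hence the two sides are never equal, so the relation holds for every integer in [-1000, 1000].

No counterexample exists.

Answer: Always true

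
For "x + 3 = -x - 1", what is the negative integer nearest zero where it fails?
Testing negative integers from -1 downward:
x = -1: LHS = (-1) + 3 = 2, RHS = -(-1) - 1 = 0; 2 = 0 — FAILS  ← closest negative counterexample to 0

Answer: x = -1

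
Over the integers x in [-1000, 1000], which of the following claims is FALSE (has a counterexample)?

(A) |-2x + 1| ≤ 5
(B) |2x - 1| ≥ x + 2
(A) x = -3: LHS = |-2·(-3) + 1| = |7| = 7; 7 ≤ 5 — FAILS
(B) x = 0: LHS = |2·0 - 1| = |-1| = 1, RHS = 0 + 2 = 2; 1 ≥ 2 — FAILS

Answer: Both A and B are false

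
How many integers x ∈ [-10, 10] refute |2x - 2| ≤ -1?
Counterexamples in [-10, 10]: {-10, -9, -8, -7, -6, -5, -4, -3, -2, -1, 0, 1, 2, 3, 4, 5, 6, 7, 8, 9, 10}.

Counting them gives 21 values.

Answer: 21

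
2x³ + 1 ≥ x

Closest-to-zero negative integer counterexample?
Testing negative integers from -1 downward:
x = -1: LHS = 2·(-1)³ + 1 = -1; -1 ≥ -1 — holds
x = -2: LHS = 2·(-2)³ + 1 = -15; -15 ≥ -2 — FAILS  ← closest negative counterexample to 0

Answer: x = -2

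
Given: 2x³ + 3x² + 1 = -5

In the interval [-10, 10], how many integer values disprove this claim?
Counterexamples in [-10, 10]: {-10, -9, -8, -7, -6, -5, -4, -3, -2, -1, 0, 1, 2, 3, 4, 5, 6, 7, 8, 9, 10}.

Counting them gives 21 values.

Answer: 21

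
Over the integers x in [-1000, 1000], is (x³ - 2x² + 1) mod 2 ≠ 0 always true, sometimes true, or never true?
Holds at x = 0: LHS = (0³ - 2·0² + 1) mod 2 = 1 mod 2 = 1; 1 ≠ 0 — holds
Fails at x = 1: LHS = (1³ - 2·1² + 1) mod 2 = 0 mod 2 = 0; 0 ≠ 0 — FAILS
It is satisfied by some integers in the range but not all.

Answer: Sometimes true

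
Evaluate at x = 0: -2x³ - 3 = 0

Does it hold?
x = 0: LHS = -2·0³ - 3 = -3; -3 = 0 — FAILS

The relation fails at x = 0, so x = 0 is a counterexample.

Answer: No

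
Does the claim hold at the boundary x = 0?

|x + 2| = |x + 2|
x = 0: LHS = |0 + 2| = |2| = 2, RHS = |0 + 2| = |2| = 2; 2 = 2 — holds

The relation is satisfied at x = 0.

Answer: Yes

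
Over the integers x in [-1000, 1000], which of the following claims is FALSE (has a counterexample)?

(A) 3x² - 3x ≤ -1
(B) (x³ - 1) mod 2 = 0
(A) x = 0: LHS = 3·0² - 3·0 = 0; 0 ≤ -1 — FAILS
(B) x = 0: LHS = (0³ - 1) mod 2 = (-1) mod 2 = 1; 1 = 0 — FAILS

Answer: Both A and B are false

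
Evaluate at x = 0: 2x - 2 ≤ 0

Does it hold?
x = 0: LHS = 2·0 - 2 = -2; -2 ≤ 0 — holds

The relation is satisfied at x = 0.

Answer: Yes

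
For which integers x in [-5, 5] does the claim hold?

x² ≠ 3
Track d = LHS − RHS over the integers in [-5, 5]. Equality would need d = 0, but d changes sign only between consecutive integers, jumping over 0:
x = -2: LHS = (-2)² = 4; 4 ≠ 3 — holds  (d = 1)
x = -1: LHS = (-1)² = 1; 1 ≠ 3 — holds  (d = -2)
x = 1: LHS = 1² = 1; 1 ≠ 3 — holds  (d = -2)
x = 2: LHS = 2² = 4; 4 ≠ 3 — holds  (d = 1)
Away from these crossings d keeps a constant sign, and checking every integer in [-5, 5] confirms d ≠ 0 throughout. Hence the two sides are never equal, so the relation holds for every integer in [-5, 5].

Answer: All integers in [-5, 5]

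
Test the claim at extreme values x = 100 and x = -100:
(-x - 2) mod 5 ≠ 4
x = 100: LHS = (-100 - 2) mod 5 = (-102) mod 5 = 3; 3 ≠ 4 — holds
x = -100: LHS = (-(-100) - 2) mod 5 = 98 mod 5 = 3; 3 ≠ 4 — holds

Answer: Yes, holds for both x = 100 and x = -100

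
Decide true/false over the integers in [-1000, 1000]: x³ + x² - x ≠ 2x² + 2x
The claim fails at x = 0:
x = 0: LHS = 0³ + 0² - 0 = 0, RHS = 2·0² + 2·0 = 0; 0 ≠ 0 — FAILS

Because a single integer refutes it, the statement is false.

Answer: False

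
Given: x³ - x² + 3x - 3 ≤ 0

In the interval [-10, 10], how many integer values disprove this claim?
Counterexamples in [-10, 10]: {2, 3, 4, 5, 6, 7, 8, 9, 10}.

Counting them gives 9 values.

Answer: 9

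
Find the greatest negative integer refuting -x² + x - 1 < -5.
Testing negative integers from -1 downward:
x = -1: LHS = -(-1)² + (-1) - 1 = -3; -3 < -5 — FAILS  ← closest negative counterexample to 0

Answer: x = -1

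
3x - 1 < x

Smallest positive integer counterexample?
Testing positive integers:
x = 1: LHS = 3·1 - 1 = 2; 2 < 1 — FAILS  ← smallest positive counterexample

Answer: x = 1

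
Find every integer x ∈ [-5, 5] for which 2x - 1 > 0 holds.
Holds for: {1, 2, 3, 4, 5}
Fails for: {-5, -4, -3, -2, -1, 0}

Answer: {1, 2, 3, 4, 5}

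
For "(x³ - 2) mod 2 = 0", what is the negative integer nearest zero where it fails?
Testing negative integers from -1 downward:
x = -1: LHS = ((-1)³ - 2) mod 2 = (-3) mod 2 = 1; 1 = 0 — FAILS  ← closest negative counterexample to 0

Answer: x = -1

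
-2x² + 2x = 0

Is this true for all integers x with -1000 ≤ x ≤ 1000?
The claim fails at x = -1:
x = -1: LHS = -2·(-1)² + 2·(-1) = -4; -4 = 0 — FAILS

Because a single integer refutes it, the statement is false.

Answer: False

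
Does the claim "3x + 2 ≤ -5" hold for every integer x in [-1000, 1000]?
The claim fails at x = 0:
x = 0: LHS = 3·0 + 2 = 2; 2 ≤ -5 — FAILS

Because a single integer refutes it, the statement is false.

Answer: False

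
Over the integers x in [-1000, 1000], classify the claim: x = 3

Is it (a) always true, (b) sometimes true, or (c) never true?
Holds at x = 3: 3 = 3 — holds
Fails at x = 0: 0 = 3 — FAILS
It is satisfied by some integers in the range but not all.

Answer: Sometimes true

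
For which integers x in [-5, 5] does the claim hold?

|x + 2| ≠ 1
Holds for: {-5, -4, -2, 0, 1, 2, 3, 4, 5}
Fails for: {-3, -1}

Answer: {-5, -4, -2, 0, 1, 2, 3, 4, 5}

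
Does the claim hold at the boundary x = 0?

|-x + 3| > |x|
x = 0: LHS = |-0 + 3| = |3| = 3, RHS = |0| = 0; 3 > 0 — holds

The relation is satisfied at x = 0.

Answer: Yes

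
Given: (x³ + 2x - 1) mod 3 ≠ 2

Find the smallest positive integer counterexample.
Testing positive integers:
x = 1: LHS = (1³ + 2·1 - 1) mod 3 = 2 mod 3 = 2; 2 ≠ 2 — FAILS  ← smallest positive counterexample

Answer: x = 1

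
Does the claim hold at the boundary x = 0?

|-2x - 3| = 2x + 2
x = 0: LHS = |-2·0 - 3| = |-3| = 3, RHS = 2·0 + 2 = 2; 3 = 2 — FAILS

The relation fails at x = 0, so x = 0 is a counterexample.

Answer: No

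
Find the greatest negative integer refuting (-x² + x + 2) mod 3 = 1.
Testing negative integers from -1 downward:
x = -1: LHS = (-(-1)² + (-1) + 2) mod 3 = 0 mod 3 = 0; 0 = 1 — FAILS  ← closest negative counterexample to 0

Answer: x = -1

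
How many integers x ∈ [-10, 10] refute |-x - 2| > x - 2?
Over all integers in [-10, 10], LHS − RHS is smallest at x = 0, where it equals 4:
x = 0: LHS = |-0 - 2| = |-2| = 2, RHS = 0 - 2 = -2; 2 > -2 — holds
At the ends of the range:
x = -10: LHS = |-(-10) - 2| = |8| = 8, RHS = (-10) - 2 = -12; 8 > -12 — holds
x = 10: LHS = |-10 - 2| = |-12| = 12, RHS = 10 - 2 = 8; 12 > 8 — holds
Hence LHS − RHS is never zero or negative, i.e. LHS > RHS throughout, so the relation holds for every integer in [-10, 10].

No counterexample appears in that range.

Answer: 0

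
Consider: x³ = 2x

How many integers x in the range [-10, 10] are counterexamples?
Counterexamples in [-10, 10]: {-10, -9, -8, -7, -6, -5, -4, -3, -2, -1, 1, 2, 3, 4, 5, 6, 7, 8, 9, 10}.

Counting them gives 20 values.

Answer: 20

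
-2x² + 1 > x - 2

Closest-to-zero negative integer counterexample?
Testing negative integers from -1 downward:
x = -1: LHS = -2·(-1)² + 1 = -1, RHS = (-1) - 2 = -3; -1 > -3 — holds
x = -2: LHS = -2·(-2)² + 1 = -7, RHS = (-2) - 2 = -4; -7 > -4 — FAILS  ← closest negative counterexample to 0

Answer: x = -2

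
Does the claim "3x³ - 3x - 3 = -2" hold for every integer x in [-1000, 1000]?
The claim fails at x = 0:
x = 0: LHS = 3·0³ - 3·0 - 3 = -3; -3 = -2 — FAILS

Because a single integer refutes it, the statement is false.

Answer: False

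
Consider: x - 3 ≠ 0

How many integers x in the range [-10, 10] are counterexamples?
Counterexamples in [-10, 10]: {3}.

Counting them gives 1 values.

Answer: 1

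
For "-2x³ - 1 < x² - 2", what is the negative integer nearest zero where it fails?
Testing negative integers from -1 downward:
x = -1: LHS = -2·(-1)³ - 1 = 1, RHS = (-1)² - 2 = -1; 1 < -1 — FAILS  ← closest negative counterexample to 0

Answer: x = -1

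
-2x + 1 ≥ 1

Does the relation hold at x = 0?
x = 0: LHS = -2·0 + 1 = 1; 1 ≥ 1 — holds

The relation is satisfied at x = 0.

Answer: Yes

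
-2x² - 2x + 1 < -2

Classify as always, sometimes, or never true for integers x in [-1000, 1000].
Holds at x = 1: LHS = -2·1² - 2·1 + 1 = -3; -3 < -2 — holds
Fails at x = 0: LHS = -2·0² - 2·0 + 1 = 1; 1 < -2 — FAILS
It is satisfied by some integers in the range but not all.

Answer: Sometimes true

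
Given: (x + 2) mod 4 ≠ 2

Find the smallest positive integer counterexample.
Testing positive integers:
x = 1: LHS = (1 + 2) mod 4 = 3 mod 4 = 3; 3 ≠ 2 — holds
x = 2: LHS = (2 + 2) mod 4 = 4 mod 4 = 0; 0 ≠ 2 — holds
x = 3: LHS = (3 + 2) mod 4 = 5 mod 4 = 1; 1 ≠ 2 — holds
x = 4: LHS = (4 + 2) mod 4 = 6 mod 4 = 2; 2 ≠ 2 — FAILS  ← smallest positive counterexample

Answer: x = 4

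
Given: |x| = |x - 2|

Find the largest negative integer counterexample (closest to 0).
Testing negative integers from -1 downward:
x = -1: LHS = |-1| = 1, RHS = |(-1) - 2| = |-3| = 3; 1 = 3 — FAILS  ← closest negative counterexample to 0

Answer: x = -1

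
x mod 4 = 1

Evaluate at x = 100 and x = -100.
x = 100: LHS = 100 mod 4 = 0; 0 = 1 — FAILS
x = -100: LHS = (-100) mod 4 = 0; 0 = 1 — FAILS

Answer: No, fails for both x = 100 and x = -100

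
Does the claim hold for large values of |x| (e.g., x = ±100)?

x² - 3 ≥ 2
x = 100: LHS = 100² - 3 = 9997; 9997 ≥ 2 — holds
x = -100: LHS = (-100)² - 3 = 9997; 9997 ≥ 2 — holds

Answer: Yes, holds for both x = 100 and x = -100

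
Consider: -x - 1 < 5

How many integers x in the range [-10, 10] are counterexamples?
Counterexamples in [-10, 10]: {-10, -9, -8, -7, -6}.

Counting them gives 5 values.

Answer: 5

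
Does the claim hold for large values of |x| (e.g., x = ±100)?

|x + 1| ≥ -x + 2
x = 100: LHS = |100 + 1| = |101| = 101, RHS = -100 + 2 = -98; 101 ≥ -98 — holds
x = -100: LHS = |(-100) + 1| = |-99| = 99, RHS = -(-100) + 2 = 102; 99 ≥ 102 — FAILS

Answer: Partially: holds for x = 100, fails for x = -100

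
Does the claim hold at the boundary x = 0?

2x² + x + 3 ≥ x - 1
x = 0: LHS = 2·0² + 0 + 3 = 3, RHS = 0 - 1 = -1; 3 ≥ -1 — holds

The relation is satisfied at x = 0.

Answer: Yes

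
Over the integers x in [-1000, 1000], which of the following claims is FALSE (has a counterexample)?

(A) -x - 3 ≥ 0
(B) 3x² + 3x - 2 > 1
(A) x = 0: LHS = -0 - 3 = -3; -3 ≥ 0 — FAILS
(B) x = 0: LHS = 3·0² + 3·0 - 2 = -2; -2 > 1 — FAILS

Answer: Both A and B are false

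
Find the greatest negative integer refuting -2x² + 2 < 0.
Testing negative integers from -1 downward:
x = -1: LHS = -2·(-1)² + 2 = 0; 0 < 0 — FAILS  ← closest negative counterexample to 0

Answer: x = -1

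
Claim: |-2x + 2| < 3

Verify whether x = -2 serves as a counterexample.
Substitute x = -2 into the relation:
x = -2: LHS = |-2·(-2) + 2| = |6| = 6; 6 < 3 — FAILS

Since the claim fails at x = -2, this value is a counterexample.

Answer: Yes, x = -2 is a counterexample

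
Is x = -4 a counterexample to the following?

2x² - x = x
Substitute x = -4 into the relation:
x = -4: LHS = 2·(-4)² - (-4) = 36; 36 = -4 — FAILS

Since the claim fails at x = -4, this value is a counterexample.

Answer: Yes, x = -4 is a counterexample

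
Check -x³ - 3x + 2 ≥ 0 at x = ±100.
x = 100: LHS = -100³ - 3·100 + 2 = -1000298; -1000298 ≥ 0 — FAILS
x = -100: LHS = -(-100)³ - 3·(-100) + 2 = 1000302; 1000302 ≥ 0 — holds

Answer: Partially: fails for x = 100, holds for x = -100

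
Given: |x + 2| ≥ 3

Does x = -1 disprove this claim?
Substitute x = -1 into the relation:
x = -1: LHS = |(-1) + 2| = |1| = 1; 1 ≥ 3 — FAILS

Since the claim fails at x = -1, this value is a counterexample.

Answer: Yes, x = -1 is a counterexample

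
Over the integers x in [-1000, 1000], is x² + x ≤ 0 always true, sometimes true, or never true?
Holds at x = 0: LHS = 0² + 0 = 0; 0 ≤ 0 — holds
Fails at x = 1: LHS = 1² + 1 = 2; 2 ≤ 0 — FAILS
It is satisfied by some integers in the range but not all.

Answer: Sometimes true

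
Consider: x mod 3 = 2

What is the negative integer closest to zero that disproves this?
Testing negative integers from -1 downward:
x = -1: LHS = (-1) mod 3 = 2; 2 = 2 — holds
x = -2: LHS = (-2) mod 3 = 1; 1 = 2 — FAILS  ← closest negative counterexample to 0

Answer: x = -2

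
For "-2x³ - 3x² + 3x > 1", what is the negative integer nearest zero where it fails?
Testing negative integers from -1 downward:
x = -1: LHS = -2·(-1)³ - 3·(-1)² + 3·(-1) = -4; -4 > 1 — FAILS  ← closest negative counterexample to 0

Answer: x = -1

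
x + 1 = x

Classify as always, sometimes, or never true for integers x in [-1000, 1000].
Over all integers in [-1000, 1000], LHS − RHS is always positive; it is smallest at x = 0, where it equals 1:
x = 0: LHS = 0 + 1 = 1; 1 = 0 — FAILS
At the ends of the range:
x = -1000: LHS = (-1000) + 1 = -999; -999 = -1000 — FAILS
x = 1000: LHS = 1000 + 1 = 1001; 1001 = 1000 — FAILS
Hence LHS − RHS is never 0, i.e. the two sides are never equal, so the claimed relation (=) fails for every integer in [-1000, 1000].

No integer in the range satisfies it.

Answer: Never true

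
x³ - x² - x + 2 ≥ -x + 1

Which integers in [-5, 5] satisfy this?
Holds for: {0, 1, 2, 3, 4, 5}
Fails for: {-5, -4, -3, -2, -1}

Answer: {0, 1, 2, 3, 4, 5}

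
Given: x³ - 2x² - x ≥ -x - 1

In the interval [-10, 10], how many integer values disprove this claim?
Counterexamples in [-10, 10]: {-10, -9, -8, -7, -6, -5, -4, -3, -2, -1}.

Counting them gives 10 values.

Answer: 10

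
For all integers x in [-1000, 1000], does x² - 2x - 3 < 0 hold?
The claim fails at x = -1:
x = -1: LHS = (-1)² - 2·(-1) - 3 = 0; 0 < 0 — FAILS

Because a single integer refutes it, the statement is false.

Answer: False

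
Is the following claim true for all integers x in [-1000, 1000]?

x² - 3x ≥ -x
The claim fails at x = 1:
x = 1: LHS = 1² - 3·1 = -2; -2 ≥ -1 — FAILS

Because a single integer refutes it, the statement is false.

Answer: False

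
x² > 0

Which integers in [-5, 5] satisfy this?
Holds for: {-5, -4, -3, -2, -1, 1, 2, 3, 4, 5}
Fails for: {0}

Answer: {-5, -4, -3, -2, -1, 1, 2, 3, 4, 5}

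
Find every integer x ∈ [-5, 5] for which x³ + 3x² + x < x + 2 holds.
Holds for: {-5, -4, -3, 0}
Fails for: {-2, -1, 1, 2, 3, 4, 5}

Answer: {-5, -4, -3, 0}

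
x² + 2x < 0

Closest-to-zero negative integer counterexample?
Testing negative integers from -1 downward:
x = -1: LHS = (-1)² + 2·(-1) = -1; -1 < 0 — holds
x = -2: LHS = (-2)² + 2·(-2) = 0; 0 < 0 — FAILS  ← closest negative counterexample to 0

Answer: x = -2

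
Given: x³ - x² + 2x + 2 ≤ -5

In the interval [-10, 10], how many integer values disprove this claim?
Counterexamples in [-10, 10]: {-1, 0, 1, 2, 3, 4, 5, 6, 7, 8, 9, 10}.

Counting them gives 12 values.

Answer: 12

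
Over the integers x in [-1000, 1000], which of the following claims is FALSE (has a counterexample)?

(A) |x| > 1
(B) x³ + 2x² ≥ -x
(A) x = 0: LHS = |0| = 0; 0 > 1 — FAILS
(B) x = -2: LHS = (-2)³ + 2·(-2)² = 0, RHS = -(-2) = 2; 0 ≥ 2 — FAILS

Answer: Both A and B are false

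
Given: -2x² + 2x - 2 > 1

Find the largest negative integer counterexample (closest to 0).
Testing negative integers from -1 downward:
x = -1: LHS = -2·(-1)² + 2·(-1) - 2 = -6; -6 > 1 — FAILS  ← closest negative counterexample to 0

Answer: x = -1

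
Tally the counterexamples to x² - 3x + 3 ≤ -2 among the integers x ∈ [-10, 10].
Counterexamples in [-10, 10]: {-10, -9, -8, -7, -6, -5, -4, -3, -2, -1, 0, 1, 2, 3, 4, 5, 6, 7, 8, 9, 10}.

Counting them gives 21 values.

Answer: 21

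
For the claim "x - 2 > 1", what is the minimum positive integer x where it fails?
Testing positive integers:
x = 1: LHS = 1 - 2 = -1; -1 > 1 — FAILS  ← smallest positive counterexample

Answer: x = 1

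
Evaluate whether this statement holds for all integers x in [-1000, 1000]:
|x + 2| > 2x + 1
The claim fails at x = 1:
x = 1: LHS = |1 + 2| = |3| = 3, RHS = 2·1 + 1 = 3; 3 > 3 — FAILS

Because a single integer refutes it, the statement is false.

Answer: False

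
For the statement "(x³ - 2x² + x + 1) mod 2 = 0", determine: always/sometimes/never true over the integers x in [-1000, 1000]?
For a polynomial with integer coefficients, its value mod 2 depends only on x mod 2, so it suffices to check one representative of each residue class, x = 0, 1:
x = 0: LHS = (0³ - 2·0² + 0 + 1) mod 2 = 1 mod 2 = 1; 1 = 0 — FAILS
x = 1: LHS = (1³ - 2·1² + 1 + 1) mod 2 = 1 mod 2 = 1; 1 = 0 — FAILS
The relation fails in every residue class, so the claimed relation (=) fails for every integer in [-1000, 1000].

No integer in the range satisfies it.

Answer: Never true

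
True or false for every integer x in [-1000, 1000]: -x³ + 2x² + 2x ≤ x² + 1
The claim fails at x = 1:
x = 1: LHS = -1³ + 2·1² + 2·1 = 3, RHS = 1² + 1 = 2; 3 ≤ 2 — FAILS

Because a single integer refutes it, the statement is false.

Answer: False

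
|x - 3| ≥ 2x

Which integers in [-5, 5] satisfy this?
Holds for: {-5, -4, -3, -2, -1, 0, 1}
Fails for: {2, 3, 4, 5}

Answer: {-5, -4, -3, -2, -1, 0, 1}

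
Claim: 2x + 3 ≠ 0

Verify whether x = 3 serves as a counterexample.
Substitute x = 3 into the relation:
x = 3: LHS = 2·3 + 3 = 9; 9 ≠ 0 — holds

The relation holds at x = 3, so it is not a counterexample.

Answer: No, x = 3 is not a counterexample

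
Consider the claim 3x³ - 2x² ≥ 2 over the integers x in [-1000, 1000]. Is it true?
The claim fails at x = 0:
x = 0: LHS = 3·0³ - 2·0² = 0; 0 ≥ 2 — FAILS

Because a single integer refutes it, the statement is false.

Answer: False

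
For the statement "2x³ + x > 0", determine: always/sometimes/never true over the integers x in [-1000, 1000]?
Holds at x = 1: LHS = 2·1³ + 1 = 3; 3 > 0 — holds
Fails at x = 0: LHS = 2·0³ + 0 = 0; 0 > 0 — FAILS
It is satisfied by some integers in the range but not all.

Answer: Sometimes true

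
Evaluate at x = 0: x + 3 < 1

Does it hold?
x = 0: LHS = 0 + 3 = 3; 3 < 1 — FAILS

The relation fails at x = 0, so x = 0 is a counterexample.

Answer: No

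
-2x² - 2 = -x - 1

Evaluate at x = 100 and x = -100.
x = 100: LHS = -2·100² - 2 = -20002, RHS = -100 - 1 = -101; -20002 = -101 — FAILS
x = -100: LHS = -2·(-100)² - 2 = -20002, RHS = -(-100) - 1 = 99; -20002 = 99 — FAILS

Answer: No, fails for both x = 100 and x = -100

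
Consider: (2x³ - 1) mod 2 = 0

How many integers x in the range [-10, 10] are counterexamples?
Counterexamples in [-10, 10]: {-10, -9, -8, -7, -6, -5, -4, -3, -2, -1, 0, 1, 2, 3, 4, 5, 6, 7, 8, 9, 10}.

Counting them gives 21 values.

Answer: 21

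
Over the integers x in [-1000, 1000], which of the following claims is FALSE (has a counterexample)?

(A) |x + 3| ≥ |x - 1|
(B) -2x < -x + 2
(A) x = -2: LHS = |(-2) + 3| = |1| = 1, RHS = |(-2) - 1| = |-3| = 3; 1 ≥ 3 — FAILS
(B) x = -2: LHS = -2·(-2) = 4, RHS = -(-2) + 2 = 4; 4 < 4 — FAILS

Answer: Both A and B are false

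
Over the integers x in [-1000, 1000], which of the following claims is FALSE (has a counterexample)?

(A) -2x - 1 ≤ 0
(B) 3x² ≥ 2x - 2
(A) x = -1: LHS = -2·(-1) - 1 = 1; 1 ≤ 0 — FAILS

(B) Over all integers in [-1000, 1000], LHS − RHS is smallest at x = 0, where it equals 2:
x = 0: LHS = 3·0² = 0, RHS = 2·0 - 2 = -2; 0 ≥ -2 — holds
At the ends of the range:
x = -1000: LHS = 3·(-1000)² = 3000000, RHS = 2·(-1000) - 2 = -2002; 3000000 ≥ -2002 — holds
x = 1000: LHS = 3·1000² = 3000000, RHS = 2·1000 - 2 = 1998; 3000000 ≥ 1998 — holds
Hence LHS − RHS is never negative, i.e. LHS ≥ RHS throughout, so the relation holds for every integer in [-1000, 1000].

Only (A) has a counterexample.

Answer: A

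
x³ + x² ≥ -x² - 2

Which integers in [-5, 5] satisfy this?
Holds for: {-2, -1, 0, 1, 2, 3, 4, 5}
Fails for: {-5, -4, -3}

Answer: {-2, -1, 0, 1, 2, 3, 4, 5}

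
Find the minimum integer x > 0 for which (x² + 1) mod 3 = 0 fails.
Testing positive integers:
x = 1: LHS = (1² + 1) mod 3 = 2 mod 3 = 2; 2 = 0 — FAILS  ← smallest positive counterexample

Answer: x = 1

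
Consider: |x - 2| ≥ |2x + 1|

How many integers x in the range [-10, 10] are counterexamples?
Counterexamples in [-10, 10]: {-10, -9, -8, -7, -6, -5, -4, 1, 2, 3, 4, 5, 6, 7, 8, 9, 10}.

Counting them gives 17 values.

Answer: 17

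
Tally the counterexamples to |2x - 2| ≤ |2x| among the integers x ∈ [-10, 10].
Counterexamples in [-10, 10]: {-10, -9, -8, -7, -6, -5, -4, -3, -2, -1, 0}.

Counting them gives 11 values.

Answer: 11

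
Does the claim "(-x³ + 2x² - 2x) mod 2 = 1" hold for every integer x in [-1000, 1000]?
The claim fails at x = 0:
x = 0: LHS = (-0³ + 2·0² - 2·0) mod 2 = 0 mod 2 = 0; 0 = 1 — FAILS

Because a single integer refutes it, the statement is false.

Answer: False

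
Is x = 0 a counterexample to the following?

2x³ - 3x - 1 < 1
Substitute x = 0 into the relation:
x = 0: LHS = 2·0³ - 3·0 - 1 = -1; -1 < 1 — holds

The claim holds here, so x = 0 is not a counterexample. (A counterexample exists elsewhere, e.g. x = 2.)

Answer: No, x = 0 is not a counterexample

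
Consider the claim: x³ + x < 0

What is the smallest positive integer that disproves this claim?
Testing positive integers:
x = 1: LHS = 1³ + 1 = 2; 2 < 0 — FAILS  ← smallest positive counterexample

Answer: x = 1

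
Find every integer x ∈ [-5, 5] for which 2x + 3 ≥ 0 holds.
Holds for: {-1, 0, 1, 2, 3, 4, 5}
Fails for: {-5, -4, -3, -2}

Answer: {-1, 0, 1, 2, 3, 4, 5}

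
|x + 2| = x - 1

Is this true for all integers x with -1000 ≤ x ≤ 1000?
The claim fails at x = 0:
x = 0: LHS = |0 + 2| = |2| = 2, RHS = 0 - 1 = -1; 2 = -1 — FAILS

Because a single integer refutes it, the statement is false.

Answer: False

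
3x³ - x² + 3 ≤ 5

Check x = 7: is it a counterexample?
Substitute x = 7 into the relation:
x = 7: LHS = 3·7³ - 7² + 3 = 983; 983 ≤ 5 — FAILS

Since the claim fails at x = 7, this value is a counterexample.

Answer: Yes, x = 7 is a counterexample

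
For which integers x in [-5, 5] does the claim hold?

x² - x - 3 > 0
Holds for: {-5, -4, -3, -2, 3, 4, 5}
Fails for: {-1, 0, 1, 2}

Answer: {-5, -4, -3, -2, 3, 4, 5}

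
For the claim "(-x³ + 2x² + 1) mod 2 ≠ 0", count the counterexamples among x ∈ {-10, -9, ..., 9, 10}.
Counterexamples in [-10, 10]: {-9, -7, -5, -3, -1, 1, 3, 5, 7, 9}.

Counting them gives 10 values.

Answer: 10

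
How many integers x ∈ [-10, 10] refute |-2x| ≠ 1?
Track d = LHS − RHS over the integers in [-10, 10]. Equality would need d = 0, but d changes sign only between consecutive integers, jumping over 0:
x = -1: LHS = |-2·(-1)| = |2| = 2; 2 ≠ 1 — holds  (d = 1)
x = 0: LHS = |-2·0| = |0| = 0; 0 ≠ 1 — holds  (d = -1)
x = 0: LHS = |-2·0| = |0| = 0; 0 ≠ 1 — holds  (d = -1)
x = 1: LHS = |-2·1| = |-2| = 2; 2 ≠ 1 — holds  (d = 1)
Away from these crossings d keeps a constant sign, and checking every integer in [-10, 10] confirms d ≠ 0 throughout. Hence the two sides are never equal, so the relation holds for every integer in [-10, 10].

No counterexample appears in that range.

Answer: 0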